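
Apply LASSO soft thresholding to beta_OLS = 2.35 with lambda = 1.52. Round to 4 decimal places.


Absolute value: |2.35| = 2.35.
Compare to lambda = 1.52.
Since |beta| > lambda, coefficient = sign(beta)*(|beta| - lambda) = 0.8300.

0.8300


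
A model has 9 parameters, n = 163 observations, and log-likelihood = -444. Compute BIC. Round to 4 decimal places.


ln(163) = 5.093750.
k * ln(n) = 9 * 5.093750 = 45.843750.
-2L = 888.
BIC = 45.843750 + 888 = 933.843750, which rounds to 933.8438.

933.8438


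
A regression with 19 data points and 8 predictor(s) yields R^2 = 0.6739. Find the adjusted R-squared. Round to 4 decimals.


Using the formula:
(1 - 0.6739) = 0.3261.
Multiply by 18/10: 0.3261 * 18 = 5.8698, then 5.8698 / 10 = 0.5870.
Adj R^2 = 1 - 0.5870 = 0.4130.

0.4130


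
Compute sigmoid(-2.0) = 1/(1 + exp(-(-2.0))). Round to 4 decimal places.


First, exp(2.0000) = 7.3891.
Then sigma(z) = 1/(1 + 7.3891) = 0.1192.

0.1192


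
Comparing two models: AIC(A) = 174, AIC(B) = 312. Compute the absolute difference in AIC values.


Absolute difference = |174 - 312| = 138.
The model with lower AIC (A) is preferred.

138


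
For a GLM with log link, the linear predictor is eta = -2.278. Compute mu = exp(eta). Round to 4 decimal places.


mu = exp(eta) = exp(-2.278).
= 0.1025.

0.1025


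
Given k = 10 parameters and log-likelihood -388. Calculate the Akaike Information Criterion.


AIC = 2k - 2*loglik = 2(10) - 2(-388).
= 20 + 776 = 796.

796


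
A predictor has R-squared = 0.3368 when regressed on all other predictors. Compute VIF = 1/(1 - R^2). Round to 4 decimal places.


VIF = 1 / (1 - 0.3368).
= 1 / 0.6632 = 1.5078.

1.5078


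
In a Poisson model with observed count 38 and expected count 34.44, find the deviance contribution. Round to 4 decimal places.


Compute y*ln(y/mu) = 38*ln(38/34.44) = 38*0.098367 = 3.737946.
y - mu = 3.56.
D = 2*(3.737946 - (3.56)) = 0.355892, which rounds to 0.3559.

0.3559


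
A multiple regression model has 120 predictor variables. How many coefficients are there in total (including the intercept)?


Each predictor gets one coefficient, plus one intercept.
Total parameters = 120 + 1 = 121.

121


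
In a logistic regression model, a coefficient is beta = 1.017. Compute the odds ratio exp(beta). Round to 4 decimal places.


exp(1.017) = 2.7649.
So the odds ratio is 2.7649.

2.7649


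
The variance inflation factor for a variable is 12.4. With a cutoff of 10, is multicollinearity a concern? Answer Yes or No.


Compare VIF = 12.4 to the threshold of 10.
12.4 >= 10, so the answer is Yes.

Yes


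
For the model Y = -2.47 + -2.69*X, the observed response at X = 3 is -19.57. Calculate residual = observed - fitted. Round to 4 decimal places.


Fitted value at X = 3 is yhat = -2.47 + -2.69*3 = -10.5400.
Residual = -19.57 - -10.5400 = -9.0300.

-9.0300


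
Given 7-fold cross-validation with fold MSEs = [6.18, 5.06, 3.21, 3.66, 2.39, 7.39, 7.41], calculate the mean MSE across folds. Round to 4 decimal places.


Total MSE across folds = 35.3000.
CV-MSE = 35.3000/7 = 5.0429.

5.0429


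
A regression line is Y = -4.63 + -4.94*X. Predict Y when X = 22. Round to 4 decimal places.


Predicted value:
Y = -4.63 + (-4.94)(22) = -4.63 + -108.6800 = -113.3100.

-113.3100


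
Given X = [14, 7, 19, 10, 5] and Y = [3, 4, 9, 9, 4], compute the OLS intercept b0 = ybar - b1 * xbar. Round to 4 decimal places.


The slope is b1 = 0.2540.
Sample means are xbar = 11.0000 and ybar = 5.8000.
Intercept: b0 = 5.8000 - (0.2540)(11.0000) = 3.0063.

3.0063


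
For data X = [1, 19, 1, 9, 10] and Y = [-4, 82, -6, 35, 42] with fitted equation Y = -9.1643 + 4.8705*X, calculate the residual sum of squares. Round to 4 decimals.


Predicted values from Y = -9.1643 + 4.8705*X.
Residuals: [0.2938, -1.3752, -1.7062, 0.3298, 2.4593].
SSres = 11.0455.

11.0455


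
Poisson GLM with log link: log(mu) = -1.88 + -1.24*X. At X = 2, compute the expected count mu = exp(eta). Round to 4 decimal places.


Linear predictor: eta = -1.88 + (-1.24)(2) = -4.3600.
Expected count: mu = exp(-4.3600) = 0.0128.

0.0128


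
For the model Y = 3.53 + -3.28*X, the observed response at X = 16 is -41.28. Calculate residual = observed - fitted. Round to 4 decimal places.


Compute yhat = 3.53 + (-3.28)(16) = -48.9500.
Residual = actual - predicted = -41.28 - -48.9500 = 7.6700.

7.6700


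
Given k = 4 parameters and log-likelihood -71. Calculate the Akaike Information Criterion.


AIC = 2*4 - 2*(-71).
= 8 + 142 = 150.

150


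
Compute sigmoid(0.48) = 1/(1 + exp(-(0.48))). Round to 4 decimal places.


First, exp(-0.4800) = 0.6188.
Then sigma(z) = 1/(1 + 0.6188) = 0.6177.

0.6177


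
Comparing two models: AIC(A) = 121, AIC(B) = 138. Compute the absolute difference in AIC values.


Absolute difference = |121 - 138| = 17.
The model with lower AIC (A) is preferred.

17


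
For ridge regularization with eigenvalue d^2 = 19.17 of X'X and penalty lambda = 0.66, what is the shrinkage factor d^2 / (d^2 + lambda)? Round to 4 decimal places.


Denominator = d^2 + lambda = 19.17 + 0.66 = 19.8300.
Shrinkage = 19.17 / 19.8300 = 0.9667.

0.9667


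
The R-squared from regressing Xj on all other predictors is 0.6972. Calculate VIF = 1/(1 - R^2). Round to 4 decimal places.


Denominator: 1 - 0.6972 = 0.3028.
VIF = 1 / 0.3028 = 3.3025.

3.3025


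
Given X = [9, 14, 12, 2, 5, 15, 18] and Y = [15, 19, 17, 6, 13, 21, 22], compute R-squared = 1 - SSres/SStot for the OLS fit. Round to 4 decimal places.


After computing the OLS fit (b0=6.1491, b1=0.9327):
SSres = 10.8304, SStot = 180.8571.
R^2 = 1 - 10.8304/180.8571 = 0.9401.

0.9401


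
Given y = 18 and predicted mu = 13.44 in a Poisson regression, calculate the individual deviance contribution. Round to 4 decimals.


Compute y*ln(y/mu) = 18*ln(18/13.44) = 18*0.292136 = 5.258448.
y - mu = 4.56.
D = 2*(5.258448 - (4.56)) = 1.396896, which rounds to 1.3969.

1.3969


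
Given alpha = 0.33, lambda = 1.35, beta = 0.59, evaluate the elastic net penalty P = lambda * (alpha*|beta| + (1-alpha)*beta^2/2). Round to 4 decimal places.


alpha * |beta| = 0.33 * 0.59 = 0.1947.
(1-alpha) * beta^2/2 = 0.67 * 0.3481/2 = 0.1166.
Total = 1.35 * (0.1947 + 0.1166) = 0.4203.

0.4203


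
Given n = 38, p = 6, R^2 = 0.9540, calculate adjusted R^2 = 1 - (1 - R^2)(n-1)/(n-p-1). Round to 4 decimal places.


Plug in: Adj R^2 = 1 - (1 - 0.9540) * 37/31.
= 1 - 0.0460 * 37/31
= 1 - 1.7020 / 31
= 1 - 0.0549 = 0.9451.

0.9451


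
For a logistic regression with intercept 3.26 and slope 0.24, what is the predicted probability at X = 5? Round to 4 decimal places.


Compute z = 3.26 + (0.24)(5) = 4.4600.
exp(-z) = 0.0116.
P = 1/(1 + 0.0116) = 0.9886.

0.9886


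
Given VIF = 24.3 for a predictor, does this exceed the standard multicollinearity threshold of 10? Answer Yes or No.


The threshold is 10.
VIF = 24.3 is >= 10.
Multicollinearity indication: Yes.

Yes


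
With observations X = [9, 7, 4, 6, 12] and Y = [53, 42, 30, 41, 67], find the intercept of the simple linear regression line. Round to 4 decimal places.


Compute b1 = 4.5753 from the OLS formula.
With xbar = 7.6000 and ybar = 46.6000, the intercept is:
b0 = 46.6000 - 4.5753 * 7.6000 = 11.8280.

11.8280


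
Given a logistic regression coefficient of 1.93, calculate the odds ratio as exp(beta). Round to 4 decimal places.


Odds ratio = exp(beta) = exp(1.93).
= 6.8895.

6.8895


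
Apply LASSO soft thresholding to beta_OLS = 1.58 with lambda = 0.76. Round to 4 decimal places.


|beta_OLS| = 1.58.
lambda = 0.76.
Since |beta| > lambda, coefficient = sign(beta)*(|beta| - lambda) = 0.8200.
Result = 0.8200.

0.8200


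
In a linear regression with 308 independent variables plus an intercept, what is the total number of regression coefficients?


Each predictor gets one coefficient, plus one intercept.
Total parameters = 308 + 1 = 309.

309


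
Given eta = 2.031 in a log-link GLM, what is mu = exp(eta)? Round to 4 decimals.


Apply the inverse link:
mu = e^2.031 = 7.6217.

7.6217


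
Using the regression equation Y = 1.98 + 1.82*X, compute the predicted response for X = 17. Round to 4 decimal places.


Plug X = 17 into Y = 1.98 + 1.82*X:
Y = 1.98 + 30.9400 = 32.9200.

32.9200


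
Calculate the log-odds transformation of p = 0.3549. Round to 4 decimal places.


1 - p = 0.6451.
p/(1-p) = 0.5501.
logit = ln(0.5501) = -0.5976.

-0.5976


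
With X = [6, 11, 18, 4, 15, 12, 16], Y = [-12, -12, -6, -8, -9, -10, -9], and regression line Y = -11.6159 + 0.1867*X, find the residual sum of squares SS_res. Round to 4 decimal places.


For each point, residual = actual - predicted.
Residuals: [-1.5043, -2.4378, 2.2553, 2.8691, -0.1846, -0.6245, -0.3713].
Sum of squared residuals = 22.0858.

22.0858


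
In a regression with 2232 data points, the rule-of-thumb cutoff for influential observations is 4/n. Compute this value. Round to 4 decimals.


The threshold is 4/n.
4/2232 = 0.0018.

0.0018


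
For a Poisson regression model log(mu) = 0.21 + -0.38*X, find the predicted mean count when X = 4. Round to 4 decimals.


Linear predictor: eta = 0.21 + (-0.38)(4) = -1.3100.
Expected count: mu = exp(-1.3100) = 0.2698.

0.2698


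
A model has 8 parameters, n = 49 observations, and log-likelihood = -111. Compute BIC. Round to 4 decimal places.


k * ln(n) = 8 * ln(49) = 8 * 3.891820 = 31.134560.
-2 * loglik = -2 * (-111) = 222.
BIC = 31.134560 + 222 = 253.134560, which rounds to 253.1346.

253.1346


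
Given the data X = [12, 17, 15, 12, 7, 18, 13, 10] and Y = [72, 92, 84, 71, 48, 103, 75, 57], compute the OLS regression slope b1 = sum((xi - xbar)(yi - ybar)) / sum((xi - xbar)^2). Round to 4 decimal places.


The sample means are xbar = 13.0000 and ybar = 75.2500.
Compute S_xx = 92.0000 and S_xy = 449.0000.
Slope b1 = S_xy / S_xx = 449.0000 / 92.0000 = 4.8804.

4.8804


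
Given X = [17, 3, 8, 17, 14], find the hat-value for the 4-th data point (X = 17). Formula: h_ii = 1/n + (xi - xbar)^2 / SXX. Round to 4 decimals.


n = 5, xbar = 11.8000.
SXX = sum((xi - xbar)^2) = 150.8000.
h = 1/5 + (17 - 11.8000)^2 / 150.8000 = 0.3793.

0.3793


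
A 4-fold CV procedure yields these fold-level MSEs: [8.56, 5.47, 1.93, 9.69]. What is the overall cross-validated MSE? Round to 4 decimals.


Total MSE across folds = 25.6500.
CV-MSE = 25.6500/4 = 6.4125.

6.4125


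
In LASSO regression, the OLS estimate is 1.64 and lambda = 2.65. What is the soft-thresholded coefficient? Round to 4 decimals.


|beta_OLS| = 1.64.
lambda = 2.65.
Since |beta| <= lambda, the coefficient is set to 0.
Result = 0.0000.

0.0000


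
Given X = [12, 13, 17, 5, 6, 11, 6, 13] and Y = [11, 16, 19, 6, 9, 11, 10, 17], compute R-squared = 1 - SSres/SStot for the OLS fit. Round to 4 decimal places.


The fitted line is Y = 2.4868 + 0.9531*X.
SSres = 23.7185, SStot = 139.8750.
R^2 = 1 - SSres/SStot = 0.8304.

0.8304


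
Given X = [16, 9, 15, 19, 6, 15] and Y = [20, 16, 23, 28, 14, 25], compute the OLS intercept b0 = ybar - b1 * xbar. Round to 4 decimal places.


First find the slope: b1 = 1.0227.
Means: xbar = 13.3333, ybar = 21.0000.
b0 = ybar - b1 * xbar = 21.0000 - 1.0227 * 13.3333 = 7.3636.

7.3636


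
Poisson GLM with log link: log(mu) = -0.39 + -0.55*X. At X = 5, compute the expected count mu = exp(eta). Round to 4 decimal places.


Linear predictor: eta = -0.39 + (-0.55)(5) = -3.1400.
Expected count: mu = exp(-3.1400) = 0.0433.

0.0433


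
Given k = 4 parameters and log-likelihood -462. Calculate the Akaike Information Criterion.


AIC = 2*4 - 2*(-462).
= 8 + 924 = 932.

932


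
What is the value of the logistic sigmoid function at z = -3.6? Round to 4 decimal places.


First, exp(3.6000) = 36.5982.
Then sigma(z) = 1/(1 + 36.5982) = 0.0266.

0.0266


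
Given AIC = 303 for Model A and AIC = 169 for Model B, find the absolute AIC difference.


Absolute difference = |303 - 169| = 134.
The model with lower AIC (B) is preferred.

134


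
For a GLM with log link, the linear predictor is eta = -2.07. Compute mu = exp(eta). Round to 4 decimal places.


The inverse log link gives:
mu = exp(-2.07) = 0.1262.

0.1262


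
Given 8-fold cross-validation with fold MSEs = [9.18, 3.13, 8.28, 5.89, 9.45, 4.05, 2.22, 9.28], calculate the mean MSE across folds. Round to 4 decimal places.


Total MSE across folds = 51.4800.
CV-MSE = 51.4800/8 = 6.4350.

6.4350


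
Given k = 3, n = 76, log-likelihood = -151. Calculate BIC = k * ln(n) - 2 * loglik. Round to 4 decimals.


k * ln(n) = 3 * ln(76) = 3 * 4.330733 = 12.992199.
-2 * loglik = -2 * (-151) = 302.
BIC = 12.992199 + 302 = 314.992199, which rounds to 314.9922.

314.9922


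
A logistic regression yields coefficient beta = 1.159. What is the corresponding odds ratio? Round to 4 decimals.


Odds ratio = exp(beta) = exp(1.159).
= 3.1867.

3.1867


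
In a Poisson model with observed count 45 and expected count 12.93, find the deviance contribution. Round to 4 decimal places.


Compute y*ln(y/mu) = 45*ln(45/12.93) = 45*1.247112 = 56.120040.
y - mu = 32.07.
D = 2*(56.120040 - (32.07)) = 48.100080, which rounds to 48.1001.

48.1001


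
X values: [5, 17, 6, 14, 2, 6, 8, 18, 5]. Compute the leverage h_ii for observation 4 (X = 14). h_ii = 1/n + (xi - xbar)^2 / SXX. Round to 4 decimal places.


n = 9, xbar = 9.0000.
SXX = sum((xi - xbar)^2) = 270.0000.
h = 1/9 + (14 - 9.0000)^2 / 270.0000 = 0.2037.

0.2037


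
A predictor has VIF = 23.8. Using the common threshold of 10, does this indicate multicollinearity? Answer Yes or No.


The threshold is 10.
VIF = 23.8 is >= 10.
Multicollinearity indication: Yes.

Yes


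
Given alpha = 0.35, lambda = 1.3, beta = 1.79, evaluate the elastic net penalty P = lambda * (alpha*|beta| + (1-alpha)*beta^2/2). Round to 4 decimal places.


alpha * |beta| = 0.35 * 1.79 = 0.6265.
(1-alpha) * beta^2/2 = 0.65 * 3.2041/2 = 1.0413.
Total = 1.3 * (0.6265 + 1.0413) = 2.1682.

2.1682


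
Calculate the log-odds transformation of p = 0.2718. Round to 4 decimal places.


1 - p = 0.7282.
p/(1-p) = 0.3732.
logit = ln(0.3732) = -0.9855.

-0.9855


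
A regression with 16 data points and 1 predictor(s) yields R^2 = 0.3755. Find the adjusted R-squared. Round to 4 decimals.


Using the formula:
(1 - 0.3755) = 0.6245.
Multiply by 15/14: 0.6245 * 15 = 9.3675, then 9.3675 / 14 = 0.6691.
Adj R^2 = 1 - 0.6691 = 0.3309.

0.3309


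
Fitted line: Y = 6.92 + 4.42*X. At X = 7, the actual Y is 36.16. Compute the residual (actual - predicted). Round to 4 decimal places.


Compute yhat = 6.92 + (4.42)(7) = 37.8600.
Residual = actual - predicted = 36.16 - 37.8600 = -1.7000.

-1.7000


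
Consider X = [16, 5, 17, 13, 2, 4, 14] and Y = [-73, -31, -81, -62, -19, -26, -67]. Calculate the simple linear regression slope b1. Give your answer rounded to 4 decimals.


Calculate xbar = 10.1429, ybar = -51.2857.
S_xx = 234.8571, S_xy = -944.7143.
Using b1 = S_xy / S_xx = -944.7143 / 234.8571, we get b1 = -4.0225.

-4.0225


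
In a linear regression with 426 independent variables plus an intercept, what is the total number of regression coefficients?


Each predictor gets one coefficient, plus one intercept.
Total parameters = 426 + 1 = 427.

427


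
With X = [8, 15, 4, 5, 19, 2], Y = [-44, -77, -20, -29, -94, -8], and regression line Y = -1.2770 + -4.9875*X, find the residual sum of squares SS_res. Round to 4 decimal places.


Compute predicted values, then residuals = yi - yhat_i.
Residuals: [-2.8230, -0.9105, 1.2270, -2.7855, 2.0395, 3.2520].
SSres = sum(residual^2) = 32.7979.

32.7979


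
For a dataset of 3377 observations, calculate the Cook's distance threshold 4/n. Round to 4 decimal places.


Cook's distance cutoff = 4/n = 4/3377.
= 0.0012.

0.0012


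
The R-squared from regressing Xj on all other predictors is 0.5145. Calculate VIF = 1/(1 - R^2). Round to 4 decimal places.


Using VIF = 1/(1 - R^2_j):
1 - 0.5145 = 0.4855.
VIF = 2.0597.

2.0597


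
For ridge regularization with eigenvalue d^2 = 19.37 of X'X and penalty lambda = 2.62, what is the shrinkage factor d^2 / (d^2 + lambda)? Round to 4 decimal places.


Denominator = d^2 + lambda = 19.37 + 2.62 = 21.9900.
Shrinkage = 19.37 / 21.9900 = 0.8809.

0.8809


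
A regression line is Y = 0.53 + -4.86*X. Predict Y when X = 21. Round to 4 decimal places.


Substitute X = 21 into the equation:
Y = 0.53 + -4.86 * 21 = 0.53 + -102.0600 = -101.5300.

-101.5300


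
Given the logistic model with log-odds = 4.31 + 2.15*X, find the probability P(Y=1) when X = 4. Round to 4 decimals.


z = 4.31 + 2.15 * 4 = 12.9100.
Sigmoid: P = 1 / (1 + exp(-12.9100)) = 1.0000.

1.0000


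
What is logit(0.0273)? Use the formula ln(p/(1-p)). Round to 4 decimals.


The odds are p/(1-p) = 0.0273 / 0.9727 = 0.0281.
logit(p) = ln(0.0281) = -3.5732.

-3.5732


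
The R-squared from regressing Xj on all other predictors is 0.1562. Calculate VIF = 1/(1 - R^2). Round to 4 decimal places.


Using VIF = 1/(1 - R^2_j):
1 - 0.1562 = 0.8438.
VIF = 1.1851.

1.1851


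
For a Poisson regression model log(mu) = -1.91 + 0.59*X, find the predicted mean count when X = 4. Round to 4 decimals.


eta = -1.91 + 0.59 * 4 = 0.4500.
mu = exp(0.4500) = 1.5683.

1.5683


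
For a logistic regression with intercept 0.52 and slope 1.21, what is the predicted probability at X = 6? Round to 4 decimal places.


z = 0.52 + 1.21 * 6 = 7.7800.
Sigmoid: P = 1 / (1 + exp(-7.7800)) = 0.9996.

0.9996


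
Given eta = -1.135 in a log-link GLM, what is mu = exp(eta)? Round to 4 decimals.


mu = exp(eta) = exp(-1.135).
= 0.3214.

0.3214


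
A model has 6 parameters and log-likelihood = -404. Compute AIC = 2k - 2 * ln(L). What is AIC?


AIC = 2k - 2*loglik = 2(6) - 2(-404).
= 12 + 808 = 820.

820


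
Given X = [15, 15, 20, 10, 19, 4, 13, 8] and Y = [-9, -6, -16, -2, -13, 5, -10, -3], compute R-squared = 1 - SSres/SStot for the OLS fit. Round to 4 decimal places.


Fit the OLS line: b0 = 8.5000, b1 = -1.1731.
SSres = 29.2692.
SStot = 315.5000.
R^2 = 1 - 29.2692/315.5000 = 0.9072.

0.9072


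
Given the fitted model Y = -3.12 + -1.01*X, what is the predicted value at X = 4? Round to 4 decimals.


Predicted value:
Y = -3.12 + (-1.01)(4) = -3.12 + -4.0400 = -7.1600.

-7.1600


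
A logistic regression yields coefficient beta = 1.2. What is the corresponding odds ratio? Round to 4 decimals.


exp(1.2) = 3.3201.
So the odds ratio is 3.3201.

3.3201


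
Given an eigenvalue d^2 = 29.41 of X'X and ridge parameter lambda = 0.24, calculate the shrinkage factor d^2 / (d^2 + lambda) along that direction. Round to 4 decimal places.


d^2 + lambda = 29.41 + 0.24 = 29.6500.
Shrinkage factor = 29.41/29.6500 = 0.9919.

0.9919


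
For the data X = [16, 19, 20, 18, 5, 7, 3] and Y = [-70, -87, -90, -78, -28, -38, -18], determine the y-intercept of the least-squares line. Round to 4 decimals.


Compute b1 = -4.0769 from the OLS formula.
With xbar = 12.5714 and ybar = -58.4286, the intercept is:
b0 = -58.4286 - -4.0769 * 12.5714 = -7.1763.

-7.1763


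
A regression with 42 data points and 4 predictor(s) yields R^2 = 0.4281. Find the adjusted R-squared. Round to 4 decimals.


Using the formula:
(1 - 0.4281) = 0.5719.
Multiply by 41/37: 0.5719 * 41 = 23.4479, then 23.4479 / 37 = 0.6337.
Adj R^2 = 1 - 0.6337 = 0.3663.

0.3663


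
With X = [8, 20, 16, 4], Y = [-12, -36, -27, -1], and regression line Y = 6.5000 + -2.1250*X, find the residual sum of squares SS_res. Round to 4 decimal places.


Predicted values from Y = 6.5000 + -2.1250*X.
Residuals: [-1.5000, 0.0000, 0.5000, 1.0000].
SSres = 3.5000.

3.5000


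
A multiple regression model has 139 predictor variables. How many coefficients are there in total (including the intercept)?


Each predictor gets one coefficient, plus one intercept.
Total parameters = 139 + 1 = 140.

140


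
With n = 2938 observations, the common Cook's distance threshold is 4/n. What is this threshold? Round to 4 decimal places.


Cook's distance cutoff = 4/n = 4/2938.
= 0.0014.

0.0014


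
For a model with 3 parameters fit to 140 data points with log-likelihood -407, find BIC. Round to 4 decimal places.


k * ln(n) = 3 * ln(140) = 3 * 4.941642 = 14.824926.
-2 * loglik = -2 * (-407) = 814.
BIC = 14.824926 + 814 = 828.824926, which rounds to 828.8249.

828.8249


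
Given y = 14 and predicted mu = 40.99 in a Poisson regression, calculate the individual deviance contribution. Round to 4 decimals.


First: ln(14/40.99) = -1.074271.
Then: 14 * -1.074271 = -15.039794.
y - mu = 14 - 40.99 = -26.99.
D = 2(-15.039794 - -26.99) = 23.900412, which rounds to 23.9004.

23.9004


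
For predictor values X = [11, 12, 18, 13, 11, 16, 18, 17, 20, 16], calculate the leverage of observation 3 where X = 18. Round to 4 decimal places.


Compute xbar = 15.2000 with n = 10 observations.
SXX = 93.6000.
Leverage = 1/10 + (18 - 15.2000)^2/93.6000 = 0.1838.

0.1838


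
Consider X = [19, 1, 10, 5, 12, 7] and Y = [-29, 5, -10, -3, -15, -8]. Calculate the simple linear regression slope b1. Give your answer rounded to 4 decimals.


First compute the means: xbar = 9.0000, ybar = -10.0000.
Then S_xx = sum((xi - xbar)^2) = 194.0000.
S_xy = sum((xi - xbar)(yi - ybar)) = -357.0000.
b1 = S_xy / S_xx = -357.0000 / 194.0000 = -1.8402.

-1.8402


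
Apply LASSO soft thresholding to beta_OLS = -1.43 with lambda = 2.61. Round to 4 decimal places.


Absolute value: |-1.43| = 1.43.
Compare to lambda = 2.61.
Since |beta| <= lambda, the coefficient is set to 0.

0.0000


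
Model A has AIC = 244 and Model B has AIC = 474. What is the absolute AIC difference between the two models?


|AIC_A - AIC_B| = |244 - 474| = 230.
Model A is preferred (lower AIC).

230


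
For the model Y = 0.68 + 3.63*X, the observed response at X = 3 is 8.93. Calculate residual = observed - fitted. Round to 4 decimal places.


Fitted value at X = 3 is yhat = 0.68 + 3.63*3 = 11.5700.
Residual = 8.93 - 11.5700 = -2.6400.

-2.6400


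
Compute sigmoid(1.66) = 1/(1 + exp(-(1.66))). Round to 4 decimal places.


First, exp(-1.6600) = 0.1901.
Then sigma(z) = 1/(1 + 0.1901) = 0.8402.

0.8402


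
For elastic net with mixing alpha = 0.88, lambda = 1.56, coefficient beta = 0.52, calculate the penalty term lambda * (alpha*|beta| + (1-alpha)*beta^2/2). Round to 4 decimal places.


L1 component = 0.88 * |0.52| = 0.4576.
L2 component = 0.12 * 0.52^2 / 2 = 0.0162.
Penalty = 1.56 * (0.4576 + 0.0162) = 1.56 * 0.4738 = 0.7392.

0.7392


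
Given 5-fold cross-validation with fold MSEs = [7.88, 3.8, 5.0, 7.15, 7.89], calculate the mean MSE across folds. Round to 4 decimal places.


Add all fold MSEs: 31.7200.
Divide by k = 5: 31.7200/5 = 6.3440.

6.3440


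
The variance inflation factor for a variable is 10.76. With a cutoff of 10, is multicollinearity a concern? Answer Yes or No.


Check: VIF = 10.76 vs threshold = 10.
Since 10.76 >= 10, the answer is Yes.

Yes


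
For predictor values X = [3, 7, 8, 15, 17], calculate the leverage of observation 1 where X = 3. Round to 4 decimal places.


Compute xbar = 10.0000 with n = 5 observations.
SXX = 136.0000.
Leverage = 1/5 + (3 - 10.0000)^2/136.0000 = 0.5603.

0.5603


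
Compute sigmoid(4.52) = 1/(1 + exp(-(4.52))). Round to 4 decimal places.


First, exp(-4.5200) = 0.0109.
Then sigma(z) = 1/(1 + 0.0109) = 0.9892.

0.9892


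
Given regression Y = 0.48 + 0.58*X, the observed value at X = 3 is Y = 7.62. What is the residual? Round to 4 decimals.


Fitted value at X = 3 is yhat = 0.48 + 0.58*3 = 2.2200.
Residual = 7.62 - 2.2200 = 5.4000.

5.4000


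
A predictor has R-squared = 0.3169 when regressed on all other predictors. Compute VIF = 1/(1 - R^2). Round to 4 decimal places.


Denominator: 1 - 0.3169 = 0.6831.
VIF = 1 / 0.6831 = 1.4639.

1.4639


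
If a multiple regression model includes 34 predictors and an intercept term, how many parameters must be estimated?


Each predictor gets one coefficient, plus one intercept.
Total parameters = 34 + 1 = 35.

35


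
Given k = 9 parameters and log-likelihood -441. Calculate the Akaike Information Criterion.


Compute:
2k = 2*9 = 18.
-2*loglik = -2*(-441) = 882.
AIC = 18 + 882 = 900.

900


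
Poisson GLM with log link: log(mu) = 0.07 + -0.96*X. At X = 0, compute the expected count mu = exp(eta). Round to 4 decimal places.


Compute eta = 0.07 + -0.96 * 0 = 0.0700.
Apply inverse link: mu = e^0.0700 = 1.0725.

1.0725


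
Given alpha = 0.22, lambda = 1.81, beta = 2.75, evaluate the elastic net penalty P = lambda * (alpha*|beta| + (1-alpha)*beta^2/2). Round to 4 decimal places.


L1 component = 0.22 * |2.75| = 0.6050.
L2 component = 0.78 * 2.75^2 / 2 = 2.9494.
Penalty = 1.81 * (0.6050 + 2.9494) = 1.81 * 3.5544 = 6.4334.

6.4334


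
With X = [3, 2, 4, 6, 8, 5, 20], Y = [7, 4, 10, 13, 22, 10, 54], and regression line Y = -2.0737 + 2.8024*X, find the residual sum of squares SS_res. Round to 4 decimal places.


Compute predicted values, then residuals = yi - yhat_i.
Residuals: [0.6665, 0.4689, 0.8641, -1.7407, 1.6545, -1.9383, 0.0257].
SSres = sum(residual^2) = 10.9358.

10.9358


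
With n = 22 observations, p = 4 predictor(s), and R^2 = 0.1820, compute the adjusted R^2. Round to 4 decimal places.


Using the formula:
(1 - 0.1820) = 0.8180.
Multiply by 21/17: 0.8180 * 21 = 17.1780, then 17.1780 / 17 = 1.0105.
Adj R^2 = 1 - 1.0105 = -0.0105.

-0.0105


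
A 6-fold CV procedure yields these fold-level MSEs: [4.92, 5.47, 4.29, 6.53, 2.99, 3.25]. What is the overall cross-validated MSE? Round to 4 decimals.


Total MSE across folds = 27.4500.
CV-MSE = 27.4500/6 = 4.5750.

4.5750


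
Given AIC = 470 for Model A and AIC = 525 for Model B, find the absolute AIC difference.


Absolute difference = |470 - 525| = 55.
The model with lower AIC (A) is preferred.

55


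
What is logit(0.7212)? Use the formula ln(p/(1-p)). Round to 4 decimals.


The odds are p/(1-p) = 0.7212 / 0.2788 = 2.5868.
logit(p) = ln(2.5868) = 0.9504.

0.9504


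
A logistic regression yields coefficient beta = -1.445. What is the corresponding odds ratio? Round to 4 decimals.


The odds ratio is computed as:
OR = e^(-1.445) = 0.2357.

0.2357


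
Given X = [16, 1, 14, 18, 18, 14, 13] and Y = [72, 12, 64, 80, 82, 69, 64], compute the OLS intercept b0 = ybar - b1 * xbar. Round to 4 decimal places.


The slope is b1 = 4.0505.
Sample means are xbar = 13.4286 and ybar = 63.2857.
Intercept: b0 = 63.2857 - (4.0505)(13.4286) = 8.8934.

8.8934


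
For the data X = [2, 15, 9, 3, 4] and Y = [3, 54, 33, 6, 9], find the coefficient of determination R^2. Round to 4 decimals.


After computing the OLS fit (b0=-5.6928, b1=4.0444):
SSres = 8.9693, SStot = 1926.0000.
R^2 = 1 - 8.9693/1926.0000 = 0.9953.

0.9953


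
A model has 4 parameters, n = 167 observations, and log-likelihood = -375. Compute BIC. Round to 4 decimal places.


Compute k*ln(n) = 4*ln(167) = 4*5.117994 = 20.471976.
Then -2*loglik = 750.
BIC = 20.471976 + 750 = 770.471976, which rounds to 770.4720.

770.4720


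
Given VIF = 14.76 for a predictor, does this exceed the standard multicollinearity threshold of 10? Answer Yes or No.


The threshold is 10.
VIF = 14.76 is >= 10.
Multicollinearity indication: Yes.

Yes


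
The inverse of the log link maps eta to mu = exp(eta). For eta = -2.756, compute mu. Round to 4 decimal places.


Apply the inverse link:
mu = e^-2.756 = 0.0635.

0.0635


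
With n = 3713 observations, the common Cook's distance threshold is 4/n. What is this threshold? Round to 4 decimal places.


Using the rule of thumb:
Threshold = 4 / 3713 = 0.0011.

0.0011


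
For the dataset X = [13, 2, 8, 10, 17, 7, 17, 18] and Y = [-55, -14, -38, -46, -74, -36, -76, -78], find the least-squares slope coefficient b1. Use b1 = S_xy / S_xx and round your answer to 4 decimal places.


First compute the means: xbar = 11.5000, ybar = -52.1250.
Then S_xx = sum((xi - xbar)^2) = 230.0000.
S_xy = sum((xi - xbar)(yi - ybar)) = -917.5000.
b1 = S_xy / S_xx = -917.5000 / 230.0000 = -3.9891.

-3.9891


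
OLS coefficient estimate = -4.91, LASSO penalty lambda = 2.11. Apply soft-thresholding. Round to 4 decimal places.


Check: |-4.91| = 4.91 vs lambda = 2.11.
Since |beta| > lambda, coefficient = sign(beta)*(|beta| - lambda) = -2.8000.
Soft-thresholded coefficient = -2.8000.

-2.8000


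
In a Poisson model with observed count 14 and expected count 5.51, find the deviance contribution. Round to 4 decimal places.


First: ln(14/5.51) = 0.932493.
Then: 14 * 0.932493 = 13.054902.
y - mu = 14 - 5.51 = 8.49.
D = 2(13.054902 - 8.49) = 9.129804, which rounds to 9.1298.

9.1298


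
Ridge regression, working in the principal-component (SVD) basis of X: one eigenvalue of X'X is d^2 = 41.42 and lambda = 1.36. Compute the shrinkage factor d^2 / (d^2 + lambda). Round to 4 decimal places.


d^2 + lambda = 41.42 + 1.36 = 42.7800.
Shrinkage factor = 41.42/42.7800 = 0.9682.

0.9682


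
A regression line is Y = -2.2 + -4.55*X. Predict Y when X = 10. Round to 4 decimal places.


Plug X = 10 into Y = -2.2 + -4.55*X:
Y = -2.2 + -45.5000 = -47.7000.

-47.7000


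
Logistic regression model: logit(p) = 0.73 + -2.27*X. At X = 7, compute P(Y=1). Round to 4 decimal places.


Linear predictor: z = 0.73 + -2.27 * 7 = -15.1600.
P = 1/(1 + exp(15.1600)) = 1/(1 + 3836227.4241) = 0.0000.

0.0000


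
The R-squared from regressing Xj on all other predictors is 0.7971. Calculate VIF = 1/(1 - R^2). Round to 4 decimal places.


VIF = 1 / (1 - 0.7971).
= 1 / 0.2029 = 4.9285.

4.9285


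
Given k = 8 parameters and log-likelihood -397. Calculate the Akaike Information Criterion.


AIC = 2*8 - 2*(-397).
= 16 + 794 = 810.

810


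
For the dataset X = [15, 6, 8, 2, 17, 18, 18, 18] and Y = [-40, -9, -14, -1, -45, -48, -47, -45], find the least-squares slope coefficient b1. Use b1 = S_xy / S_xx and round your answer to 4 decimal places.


Calculate xbar = 12.7500, ybar = -31.1250.
S_xx = 289.5000, S_xy = -878.2500.
Using b1 = S_xy / S_xx = -878.2500 / 289.5000, we get b1 = -3.0337.

-3.0337


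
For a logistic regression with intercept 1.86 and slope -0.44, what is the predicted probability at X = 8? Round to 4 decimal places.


Compute z = 1.86 + (-0.44)(8) = -1.6600.
exp(-z) = 5.2593.
P = 1/(1 + 5.2593) = 0.1598.

0.1598


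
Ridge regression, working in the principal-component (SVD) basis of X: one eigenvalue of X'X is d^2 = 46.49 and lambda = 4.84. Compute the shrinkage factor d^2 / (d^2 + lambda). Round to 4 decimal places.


d^2 + lambda = 46.49 + 4.84 = 51.3300.
Shrinkage factor = 46.49/51.3300 = 0.9057.

0.9057


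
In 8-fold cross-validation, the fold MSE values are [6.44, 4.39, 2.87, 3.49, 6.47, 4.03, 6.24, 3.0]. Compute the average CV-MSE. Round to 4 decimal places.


Add all fold MSEs: 36.9300.
Divide by k = 8: 36.9300/8 = 4.6163.

4.6163


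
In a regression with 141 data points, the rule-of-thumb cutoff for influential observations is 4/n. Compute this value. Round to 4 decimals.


The threshold is 4/n.
4/141 = 0.0284.

0.0284


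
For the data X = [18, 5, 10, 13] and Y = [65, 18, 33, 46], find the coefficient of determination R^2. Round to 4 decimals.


After computing the OLS fit (b0=-1.4944, b1=3.6517):
SSres = 6.2022, SStot = 1193.0000.
R^2 = 1 - 6.2022/1193.0000 = 0.9948.

0.9948


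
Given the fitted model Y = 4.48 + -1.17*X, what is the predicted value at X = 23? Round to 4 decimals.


Substitute X = 23 into the equation:
Y = 4.48 + -1.17 * 23 = 4.48 + -26.9100 = -22.4300.

-22.4300


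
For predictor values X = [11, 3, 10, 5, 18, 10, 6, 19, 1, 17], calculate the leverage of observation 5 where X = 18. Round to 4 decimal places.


Mean of X: xbar = 10.0000.
SXX = 366.0000.
For X = 18: h = 1/10 + (18 - 10.0000)^2/366.0000 = 0.2749.

0.2749


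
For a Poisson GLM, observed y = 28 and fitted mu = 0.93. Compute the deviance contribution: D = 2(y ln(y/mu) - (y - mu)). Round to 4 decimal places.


First: ln(28/0.93) = 3.404775.
Then: 28 * 3.404775 = 95.333700.
y - mu = 28 - 0.93 = 27.07.
D = 2(95.333700 - 27.07) = 136.527400, which rounds to 136.5274.

136.5274


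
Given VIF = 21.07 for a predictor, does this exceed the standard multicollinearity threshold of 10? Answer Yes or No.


Check: VIF = 21.07 vs threshold = 10.
Since 21.07 >= 10, the answer is Yes.

Yes


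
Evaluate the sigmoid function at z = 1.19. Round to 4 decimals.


First, exp(-1.1900) = 0.3042.
Then sigma(z) = 1/(1 + 0.3042) = 0.7667.

0.7667


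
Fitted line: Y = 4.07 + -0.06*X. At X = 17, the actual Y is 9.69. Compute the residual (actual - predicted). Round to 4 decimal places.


Fitted value at X = 17 is yhat = 4.07 + -0.06*17 = 3.0500.
Residual = 9.69 - 3.0500 = 6.6400.

6.6400


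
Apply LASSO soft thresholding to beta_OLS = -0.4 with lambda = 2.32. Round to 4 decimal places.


|beta_OLS| = 0.4.
lambda = 2.32.
Since |beta| <= lambda, the coefficient is set to 0.
Result = 0.0000.

0.0000


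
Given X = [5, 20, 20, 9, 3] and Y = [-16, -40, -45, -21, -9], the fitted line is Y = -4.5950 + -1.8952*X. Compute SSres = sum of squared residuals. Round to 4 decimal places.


Predicted values from Y = -4.5950 + -1.8952*X.
Residuals: [-1.9290, 2.4990, -2.5010, 0.6518, 1.2806].
SSres = 18.2858.

18.2858


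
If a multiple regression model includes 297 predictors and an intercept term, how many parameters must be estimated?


Including the intercept, the model has 297 predictor coefficients + 1 intercept.
Total = 298.

298


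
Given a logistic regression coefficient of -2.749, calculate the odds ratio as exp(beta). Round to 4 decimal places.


exp(-2.749) = 0.0640.
So the odds ratio is 0.0640.

0.0640


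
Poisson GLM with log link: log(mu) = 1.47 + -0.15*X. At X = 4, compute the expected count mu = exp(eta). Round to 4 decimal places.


Linear predictor: eta = 1.47 + (-0.15)(4) = 0.8700.
Expected count: mu = exp(0.8700) = 2.3869.

2.3869


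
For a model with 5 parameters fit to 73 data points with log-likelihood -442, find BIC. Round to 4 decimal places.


k * ln(n) = 5 * ln(73) = 5 * 4.290459 = 21.452295.
-2 * loglik = -2 * (-442) = 884.
BIC = 21.452295 + 884 = 905.452295, which rounds to 905.4523.

905.4523


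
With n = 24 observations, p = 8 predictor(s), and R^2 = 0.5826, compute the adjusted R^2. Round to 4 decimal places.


Adjusted R^2 = 1 - (1 - R^2) * (n-1)/(n-p-1).
(1 - R^2) = 0.4174.
(n-1)/(n-p-1) = 23/15.
(1 - R^2) * (n-1) = 0.4174 * 23 = 9.6002.
Divide by (n-p-1): 9.6002 / 15 = 0.6400.
Adj R^2 = 1 - 0.6400 = 0.3600.

0.3600


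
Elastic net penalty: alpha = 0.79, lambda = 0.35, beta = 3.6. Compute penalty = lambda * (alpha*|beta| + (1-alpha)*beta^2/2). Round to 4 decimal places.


Compute:
L1 = 0.79 * 3.6 = 2.8440.
L2 = 0.21 * 3.6^2 / 2 = 1.3608.
Penalty = 0.35 * (2.8440 + 1.3608) = 1.4717.

1.4717


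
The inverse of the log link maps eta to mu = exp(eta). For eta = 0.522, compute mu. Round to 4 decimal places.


Apply the inverse link:
mu = e^0.522 = 1.6854.

1.6854


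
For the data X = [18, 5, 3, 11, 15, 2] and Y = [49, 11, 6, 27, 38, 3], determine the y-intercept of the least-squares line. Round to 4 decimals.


Compute b1 = 2.8018 from the OLS formula.
With xbar = 9.0000 and ybar = 22.3333, the intercept is:
b0 = 22.3333 - 2.8018 * 9.0000 = -2.8829.

-2.8829


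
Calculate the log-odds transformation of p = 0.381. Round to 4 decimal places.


1 - p = 0.619.
p/(1-p) = 0.6155.
logit = ln(0.6155) = -0.4853.

-0.4853


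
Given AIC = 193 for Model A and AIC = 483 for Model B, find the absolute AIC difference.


Absolute difference = |193 - 483| = 290.
The model with lower AIC (A) is preferred.

290


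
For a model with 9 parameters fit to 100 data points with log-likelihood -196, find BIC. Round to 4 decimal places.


ln(100) = 4.605170.
k * ln(n) = 9 * 4.605170 = 41.446530.
-2L = 392.
BIC = 41.446530 + 392 = 433.446530, which rounds to 433.4465.

433.4465


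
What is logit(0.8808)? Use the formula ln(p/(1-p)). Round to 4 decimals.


1 - p = 0.1192.
p/(1-p) = 7.3893.
logit = ln(7.3893) = 2.0000.

2.0000


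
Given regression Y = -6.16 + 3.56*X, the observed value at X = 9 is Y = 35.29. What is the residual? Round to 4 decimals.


Fitted value at X = 9 is yhat = -6.16 + 3.56*9 = 25.8800.
Residual = 35.29 - 25.8800 = 9.4100.

9.4100


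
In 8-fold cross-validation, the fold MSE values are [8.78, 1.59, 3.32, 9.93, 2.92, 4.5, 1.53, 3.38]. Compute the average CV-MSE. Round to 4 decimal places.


Sum of fold MSEs = 35.9500.
Average = 35.9500 / 8 = 4.4938.

4.4938


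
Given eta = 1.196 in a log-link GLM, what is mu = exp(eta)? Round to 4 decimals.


mu = exp(eta) = exp(1.196).
= 3.3069.

3.3069


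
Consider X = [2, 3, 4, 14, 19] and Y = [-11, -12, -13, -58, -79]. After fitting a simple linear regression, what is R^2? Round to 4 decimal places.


Fit the OLS line: b0 = 0.3328, b1 = -4.1587.
SSres = 20.1295.
SStot = 4053.2000.
R^2 = 1 - 20.1295/4053.2000 = 0.9950.

0.9950


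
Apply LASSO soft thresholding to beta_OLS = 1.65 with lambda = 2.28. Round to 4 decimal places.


Check: |1.65| = 1.65 vs lambda = 2.28.
Since |beta| <= lambda, the coefficient is set to 0.
Soft-thresholded coefficient = 0.0000.

0.0000


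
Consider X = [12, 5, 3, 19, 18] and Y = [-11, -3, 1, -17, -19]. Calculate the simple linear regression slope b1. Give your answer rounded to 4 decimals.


First compute the means: xbar = 11.4000, ybar = -9.8000.
Then S_xx = sum((xi - xbar)^2) = 213.2000.
S_xy = sum((xi - xbar)(yi - ybar)) = -250.4000.
b1 = S_xy / S_xx = -250.4000 / 213.2000 = -1.1745.

-1.1745


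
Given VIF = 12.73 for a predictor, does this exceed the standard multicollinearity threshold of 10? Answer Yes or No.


Compare VIF = 12.73 to the threshold of 10.
12.73 >= 10, so the answer is Yes.

Yes


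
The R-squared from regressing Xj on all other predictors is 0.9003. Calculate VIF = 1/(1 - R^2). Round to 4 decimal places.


Denominator: 1 - 0.9003 = 0.0997.
VIF = 1 / 0.0997 = 10.0301.

10.0301


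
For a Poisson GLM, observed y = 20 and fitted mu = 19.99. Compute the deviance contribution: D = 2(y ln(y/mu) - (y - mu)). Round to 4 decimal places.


Compute y*ln(y/mu) = 20*ln(20/19.99) = 20*0.000500 = 0.010000.
y - mu = 0.01.
D = 2*(0.010000 - (0.01)) = 0.000000, which rounds to 0.0000.

0.0000


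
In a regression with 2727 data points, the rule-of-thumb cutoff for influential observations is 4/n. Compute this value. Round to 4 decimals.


The threshold is 4/n.
4/2727 = 0.0015.

0.0015


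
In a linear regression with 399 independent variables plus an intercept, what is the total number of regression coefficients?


Each predictor gets one coefficient, plus one intercept.
Total parameters = 399 + 1 = 400.

400


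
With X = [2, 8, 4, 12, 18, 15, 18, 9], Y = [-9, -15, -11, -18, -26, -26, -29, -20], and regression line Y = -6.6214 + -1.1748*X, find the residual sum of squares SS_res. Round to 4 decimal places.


For each point, residual = actual - predicted.
Residuals: [-0.0290, 1.0198, 0.3206, 2.7190, 1.7678, -1.7566, -1.2322, -2.8054].
Sum of squared residuals = 24.1359.

24.1359


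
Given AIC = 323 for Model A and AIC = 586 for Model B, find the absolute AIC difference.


Compute |323 - 586| = 263.
Model A has the smaller AIC.

263


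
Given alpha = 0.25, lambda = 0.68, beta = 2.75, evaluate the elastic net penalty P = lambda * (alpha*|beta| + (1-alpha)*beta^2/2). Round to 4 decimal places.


Compute:
L1 = 0.25 * 2.75 = 0.6875.
L2 = 0.75 * 2.75^2 / 2 = 2.8359.
Penalty = 0.68 * (0.6875 + 2.8359) = 2.3959.

2.3959
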